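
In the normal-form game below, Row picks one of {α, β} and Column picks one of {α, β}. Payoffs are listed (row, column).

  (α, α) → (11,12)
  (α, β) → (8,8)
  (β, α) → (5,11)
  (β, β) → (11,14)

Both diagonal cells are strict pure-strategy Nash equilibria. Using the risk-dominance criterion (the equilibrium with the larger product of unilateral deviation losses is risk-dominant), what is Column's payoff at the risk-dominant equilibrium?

12

At both α: Row loses 11 − 5 = 6 by deviating; Column loses 12 − 8 = 4. Product = 6·4 = 24.
At both β: Row loses 11 − 8 = 3 by deviating; Column loses 14 − 11 = 3. Product = 3·3 = 9.
24 > 9, so both α is risk-dominant. Column's payoff there is 12.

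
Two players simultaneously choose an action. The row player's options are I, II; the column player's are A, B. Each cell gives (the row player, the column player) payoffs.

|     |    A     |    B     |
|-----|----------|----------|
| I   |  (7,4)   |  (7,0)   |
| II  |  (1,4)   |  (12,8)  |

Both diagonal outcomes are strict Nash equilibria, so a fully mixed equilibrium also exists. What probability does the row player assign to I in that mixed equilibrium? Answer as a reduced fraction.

The row player's mix p on I must make the column player indifferent between A and B.
The column player's payoff from A: 4p + 4(1−p). From B: 0p + 8(1−p).
Set equal: 4p = 4(1−p) → p = 4/8 = 1/2.

1/2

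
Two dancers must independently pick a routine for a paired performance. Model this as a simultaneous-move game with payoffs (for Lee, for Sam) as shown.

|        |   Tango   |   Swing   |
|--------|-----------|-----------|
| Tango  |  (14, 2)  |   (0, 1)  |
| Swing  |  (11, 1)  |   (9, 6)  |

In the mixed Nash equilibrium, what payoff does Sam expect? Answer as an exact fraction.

Lee mixes with probability p on Tango, chosen so Sam is indifferent: 2p + 1(1−p) = 1p + 6(1−p) gives p = 5/6.
Sam's expected payoff is 2·5/6 + 1·1/6 = 11/6.

11/6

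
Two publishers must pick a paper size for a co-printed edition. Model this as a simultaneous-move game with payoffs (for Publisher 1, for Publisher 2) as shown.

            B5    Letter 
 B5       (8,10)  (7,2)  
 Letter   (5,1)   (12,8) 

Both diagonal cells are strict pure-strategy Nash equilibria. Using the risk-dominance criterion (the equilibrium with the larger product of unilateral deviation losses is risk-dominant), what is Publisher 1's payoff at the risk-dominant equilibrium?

12

At both B5: Publisher 1 loses 8 − 5 = 3 by deviating; Publisher 2 loses 10 − 2 = 8. Product = 3·8 = 24.
At both Letter: Publisher 1 loses 12 − 7 = 5 by deviating; Publisher 2 loses 8 − 1 = 7. Product = 5·7 = 35.
35 > 24, so both Letter is risk-dominant. Publisher 1's payoff there is 12.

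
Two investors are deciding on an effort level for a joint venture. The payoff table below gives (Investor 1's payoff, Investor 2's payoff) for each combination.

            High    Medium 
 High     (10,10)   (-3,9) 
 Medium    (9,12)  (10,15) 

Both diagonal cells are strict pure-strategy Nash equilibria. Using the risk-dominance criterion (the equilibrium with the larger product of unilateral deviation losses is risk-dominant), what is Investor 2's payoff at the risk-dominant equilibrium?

15

At both High: Investor 1 loses 10 − 9 = 1 by deviating; Investor 2 loses 10 − 9 = 1. Product = 1·1 = 1.
At both Medium: Investor 1 loses 10 − (-3) = 13 by deviating; Investor 2 loses 15 − 12 = 3. Product = 13·3 = 39.
39 > 1, so both Medium is risk-dominant. Investor 2's payoff there is 15.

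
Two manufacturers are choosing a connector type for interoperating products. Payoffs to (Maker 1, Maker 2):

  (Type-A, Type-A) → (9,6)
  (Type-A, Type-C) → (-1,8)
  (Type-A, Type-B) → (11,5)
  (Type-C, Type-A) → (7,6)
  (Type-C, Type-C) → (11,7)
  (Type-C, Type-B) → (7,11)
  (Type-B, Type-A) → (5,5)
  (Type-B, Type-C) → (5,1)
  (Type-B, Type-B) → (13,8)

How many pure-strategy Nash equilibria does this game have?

1

Both Type-B: Maker 1 gets 13 (best alternative 11); Maker 2 gets 8 (best alternative 5). Neither deviates — NE.
Both Type-A is not a NE: Maker 2 would switch to Type-C (8 > 6).
No other cell survives both best-response checks, so there is 1 pure NE.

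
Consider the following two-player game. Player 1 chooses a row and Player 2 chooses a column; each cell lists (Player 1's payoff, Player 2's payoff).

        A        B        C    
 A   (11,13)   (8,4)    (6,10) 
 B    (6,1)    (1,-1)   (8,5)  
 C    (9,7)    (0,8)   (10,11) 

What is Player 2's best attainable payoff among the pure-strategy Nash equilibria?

13

Both A is a pure NE (Player 1: 11 ≥ 9; Player 2: 13 ≥ 10). Player 2 gets 13.
Both C is a pure NE (Player 1: 10 ≥ 8; Player 2: 11 ≥ 8). Player 2 gets 11.
Every other cell has a profitable deviation for at least one player. Highest of {13, 11} is 13.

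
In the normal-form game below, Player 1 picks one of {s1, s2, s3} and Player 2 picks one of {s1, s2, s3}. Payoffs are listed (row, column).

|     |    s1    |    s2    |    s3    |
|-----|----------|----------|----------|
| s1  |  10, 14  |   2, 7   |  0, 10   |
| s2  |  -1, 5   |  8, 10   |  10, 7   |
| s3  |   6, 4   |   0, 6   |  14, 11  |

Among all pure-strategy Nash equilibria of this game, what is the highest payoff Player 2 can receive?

Both s1 is a pure NE (Player 1: 10 ≥ 6; Player 2: 14 ≥ 10). Player 2 gets 14.
Both s2 is a pure NE (Player 1: 8 ≥ 2; Player 2: 10 ≥ 7). Player 2 gets 10.
Both s3 is a pure NE (Player 1: 14 ≥ 10; Player 2: 11 ≥ 6). Player 2 gets 11.
Every other cell has a profitable deviation for at least one player. Highest of {14, 10, 11} is 14.

14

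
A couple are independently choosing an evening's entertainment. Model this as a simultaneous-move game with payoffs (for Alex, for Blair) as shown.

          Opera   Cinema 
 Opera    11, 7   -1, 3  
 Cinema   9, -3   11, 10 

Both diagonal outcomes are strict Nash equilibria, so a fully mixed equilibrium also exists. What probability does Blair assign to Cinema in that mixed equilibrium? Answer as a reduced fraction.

Blair's mix q on Opera must make Alex indifferent between Opera and Cinema.
Alex's payoff from Opera: 11q + (-1)(1−q). From Cinema: 9q + 11(1−q).
Set equal: 2q = 12(1−q) → q = 12/14 = 6/7.
Probability on Cinema is 1 − 6/7 = 1/7.

1/7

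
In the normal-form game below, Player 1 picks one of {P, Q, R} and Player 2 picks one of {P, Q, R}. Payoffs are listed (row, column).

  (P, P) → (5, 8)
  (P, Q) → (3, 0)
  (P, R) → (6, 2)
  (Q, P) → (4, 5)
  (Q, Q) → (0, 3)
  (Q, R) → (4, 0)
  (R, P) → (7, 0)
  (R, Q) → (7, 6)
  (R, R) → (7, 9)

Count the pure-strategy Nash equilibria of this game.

1

Both R: Player 1 gets 7 (best alternative 6); Player 2 gets 9 (best alternative 6). Neither deviates — NE.
Both Q is not a NE: Player 1 would switch to R (7 > 0).
No other cell survives both best-response checks, so there is 1 pure NE.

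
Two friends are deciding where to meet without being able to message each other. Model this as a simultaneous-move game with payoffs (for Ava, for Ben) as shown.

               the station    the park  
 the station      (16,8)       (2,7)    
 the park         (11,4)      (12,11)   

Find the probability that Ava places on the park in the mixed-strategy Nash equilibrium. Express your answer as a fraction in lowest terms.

Ava's mix p on the station must make Ben indifferent between the station and the park.
Ben's payoff from the station: 8p + 4(1−p). From the park: 7p + 11(1−p).
Set equal: 1p = 7(1−p) → p = 7/8.
Probability on the park is 1 − 7/8 = 1/8.

1/8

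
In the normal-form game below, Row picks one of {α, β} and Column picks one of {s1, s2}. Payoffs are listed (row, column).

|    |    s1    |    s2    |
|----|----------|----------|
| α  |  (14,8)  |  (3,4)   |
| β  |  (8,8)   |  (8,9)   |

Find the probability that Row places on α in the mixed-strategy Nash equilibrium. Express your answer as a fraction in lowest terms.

Row's mix p on α must make Column indifferent between s1 and s2.
Column's payoff from s1: 8p + 8(1−p). From s2: 4p + 9(1−p).
Set equal: 4p = 1(1−p) → p = 1/5.

1/5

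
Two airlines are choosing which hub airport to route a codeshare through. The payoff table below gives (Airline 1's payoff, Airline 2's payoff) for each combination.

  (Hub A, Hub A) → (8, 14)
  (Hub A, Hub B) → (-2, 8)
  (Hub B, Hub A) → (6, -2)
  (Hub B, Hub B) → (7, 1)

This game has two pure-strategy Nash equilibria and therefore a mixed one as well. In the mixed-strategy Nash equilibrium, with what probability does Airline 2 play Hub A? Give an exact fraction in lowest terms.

Airline 2's mix q on Hub A must make Airline 1 indifferent between Hub A and Hub B.
Airline 1's payoff from Hub A: 8q + (-2)(1−q). From Hub B: 6q + 7(1−q).
Set equal: 2q = 9(1−q) → q = 9/11.

9/11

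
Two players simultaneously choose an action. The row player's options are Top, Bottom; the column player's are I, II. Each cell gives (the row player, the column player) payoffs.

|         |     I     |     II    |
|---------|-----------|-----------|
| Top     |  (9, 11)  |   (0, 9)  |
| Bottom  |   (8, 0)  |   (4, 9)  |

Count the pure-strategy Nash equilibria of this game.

(Top, I): the row player gets 9 (best alternative 8); the column player gets 11 (best alternative 9). Neither deviates — NE.
(Bottom, II): the row player gets 4 (best alternative 0); the column player gets 9 (best alternative 0). Neither deviates — NE.
(Bottom, I) is not a NE: the row player would switch to Top (9 > 8).
No other cell survives both best-response checks, so there are 2 pure NE.

2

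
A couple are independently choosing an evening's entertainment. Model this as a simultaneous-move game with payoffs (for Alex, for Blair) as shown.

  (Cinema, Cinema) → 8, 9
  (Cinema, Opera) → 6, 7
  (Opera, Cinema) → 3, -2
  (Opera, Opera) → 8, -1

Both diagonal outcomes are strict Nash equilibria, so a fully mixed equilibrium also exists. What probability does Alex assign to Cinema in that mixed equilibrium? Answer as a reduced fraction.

1/3

Alex's mix p on Cinema must make Blair indifferent between Cinema and Opera.
Blair's payoff from Cinema: 9p + (-2)(1−p). From Opera: 7p + (-1)(1−p).
Set equal: 2p = 1(1−p) → p = 1/3.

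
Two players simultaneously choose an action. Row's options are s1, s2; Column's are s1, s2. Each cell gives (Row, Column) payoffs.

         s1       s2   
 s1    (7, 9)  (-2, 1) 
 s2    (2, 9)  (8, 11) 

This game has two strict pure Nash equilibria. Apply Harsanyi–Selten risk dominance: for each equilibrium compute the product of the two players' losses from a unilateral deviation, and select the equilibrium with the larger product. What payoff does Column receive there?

9

At both s1: Row loses 7 − 2 = 5 by deviating; Column loses 9 − 1 = 8. Product = 5·8 = 40.
At both s2: Row loses 8 − (-2) = 10 by deviating; Column loses 11 − 9 = 2. Product = 10·2 = 20.
40 > 20, so both s1 is risk-dominant. Column's payoff there is 9.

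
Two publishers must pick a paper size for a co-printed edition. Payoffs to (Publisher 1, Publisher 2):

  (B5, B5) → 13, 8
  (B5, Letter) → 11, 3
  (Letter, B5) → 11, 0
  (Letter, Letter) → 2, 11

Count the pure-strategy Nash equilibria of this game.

1

Both B5: Publisher 1 gets 13 (best alternative 11); Publisher 2 gets 8 (best alternative 3). Neither deviates — NE.
Both Letter is not a NE: Publisher 1 would switch to B5 (11 > 2).
No other cell survives both best-response checks, so there is 1 pure NE.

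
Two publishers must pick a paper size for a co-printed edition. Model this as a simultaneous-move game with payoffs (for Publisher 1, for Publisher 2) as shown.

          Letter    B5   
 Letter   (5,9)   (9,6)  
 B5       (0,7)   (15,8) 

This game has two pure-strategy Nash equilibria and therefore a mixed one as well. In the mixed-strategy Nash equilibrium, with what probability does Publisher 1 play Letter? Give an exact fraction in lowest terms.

Publisher 1's mix p on Letter must make Publisher 2 indifferent between Letter and B5.
Publisher 2's payoff from Letter: 9p + 7(1−p). From B5: 6p + 8(1−p).
Set equal: 3p = 1(1−p) → p = 1/4.

1/4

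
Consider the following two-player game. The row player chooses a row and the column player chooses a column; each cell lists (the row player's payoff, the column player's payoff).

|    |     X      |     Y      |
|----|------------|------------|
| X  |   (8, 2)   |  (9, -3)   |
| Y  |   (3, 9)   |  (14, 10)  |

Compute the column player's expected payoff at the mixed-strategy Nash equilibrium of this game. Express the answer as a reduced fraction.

The row player mixes with probability p on X, chosen so the column player is indifferent: 2p + 9(1−p) = (-3)p + 10(1−p) gives p = 1/6.
The column player's expected payoff is 2·1/6 + 9·5/6 = 47/6.

47/6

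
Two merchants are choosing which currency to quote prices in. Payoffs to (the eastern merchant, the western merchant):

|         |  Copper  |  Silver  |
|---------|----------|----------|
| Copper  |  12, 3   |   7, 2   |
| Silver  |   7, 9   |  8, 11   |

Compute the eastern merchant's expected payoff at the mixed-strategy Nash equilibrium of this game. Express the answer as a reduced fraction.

47/6

The western merchant mixes with probability q on Copper, chosen so the eastern merchant is indifferent: 12q + 7(1−q) = 7q + 8(1−q) gives q = 1/6.
The eastern merchant's expected payoff (from either row, since indifferent) is 12·1/6 + 7·5/6 = 47/6.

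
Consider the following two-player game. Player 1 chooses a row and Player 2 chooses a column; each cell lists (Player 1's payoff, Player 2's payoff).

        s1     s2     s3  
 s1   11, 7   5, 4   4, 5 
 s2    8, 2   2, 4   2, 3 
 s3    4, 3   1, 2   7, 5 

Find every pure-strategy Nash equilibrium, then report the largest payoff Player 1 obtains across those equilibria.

11

Both s1 is a pure NE (Player 1: 11 ≥ 8; Player 2: 7 ≥ 5). Player 1 gets 11.
Both s3 is a pure NE (Player 1: 7 ≥ 4; Player 2: 5 ≥ 3). Player 1 gets 7.
Every other cell has a profitable deviation for at least one player. Highest of {11, 7} is 11.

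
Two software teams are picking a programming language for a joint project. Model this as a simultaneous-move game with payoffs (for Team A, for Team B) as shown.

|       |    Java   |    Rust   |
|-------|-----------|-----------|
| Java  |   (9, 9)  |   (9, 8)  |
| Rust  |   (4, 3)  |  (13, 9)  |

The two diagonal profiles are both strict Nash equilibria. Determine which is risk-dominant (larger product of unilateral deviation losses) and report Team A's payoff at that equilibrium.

13

At both Java: Team A loses 9 − 4 = 5 by deviating; Team B loses 9 − 8 = 1. Product = 5·1 = 5.
At both Rust: Team A loses 13 − 9 = 4 by deviating; Team B loses 9 − 3 = 6. Product = 4·6 = 24.
24 > 5, so both Rust is risk-dominant. Team A's payoff there is 13.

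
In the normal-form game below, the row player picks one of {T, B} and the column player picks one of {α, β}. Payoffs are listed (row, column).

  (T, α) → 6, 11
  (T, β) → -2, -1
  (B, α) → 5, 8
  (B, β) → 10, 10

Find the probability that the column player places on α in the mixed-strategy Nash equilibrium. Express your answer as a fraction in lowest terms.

The column player's mix q on α must make the row player indifferent between T and B.
The row player's payoff from T: 6q + (-2)(1−q). From B: 5q + 10(1−q).
Set equal: 1q = 12(1−q) → q = 12/13.

12/13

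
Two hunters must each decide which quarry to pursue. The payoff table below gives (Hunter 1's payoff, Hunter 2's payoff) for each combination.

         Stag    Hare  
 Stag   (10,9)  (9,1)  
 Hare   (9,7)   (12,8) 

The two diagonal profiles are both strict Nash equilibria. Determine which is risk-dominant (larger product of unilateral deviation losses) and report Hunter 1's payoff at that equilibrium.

At both Stag: Hunter 1 loses 10 − 9 = 1 by deviating; Hunter 2 loses 9 − 1 = 8. Product = 1·8 = 8.
At both Hare: Hunter 1 loses 12 − 9 = 3 by deviating; Hunter 2 loses 8 − 7 = 1. Product = 3·1 = 3.
8 > 3, so both Stag is risk-dominant. Hunter 1's payoff there is 10.

10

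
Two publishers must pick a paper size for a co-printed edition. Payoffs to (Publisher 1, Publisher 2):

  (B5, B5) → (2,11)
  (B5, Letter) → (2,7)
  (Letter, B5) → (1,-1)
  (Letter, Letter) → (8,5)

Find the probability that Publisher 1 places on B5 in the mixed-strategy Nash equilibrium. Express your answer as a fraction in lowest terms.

Publisher 1's mix p on B5 must make Publisher 2 indifferent between B5 and Letter.
Publisher 2's payoff from B5: 11p + (-1)(1−p). From Letter: 7p + 5(1−p).
Set equal: 4p = 6(1−p) → p = 6/10 = 3/5.

3/5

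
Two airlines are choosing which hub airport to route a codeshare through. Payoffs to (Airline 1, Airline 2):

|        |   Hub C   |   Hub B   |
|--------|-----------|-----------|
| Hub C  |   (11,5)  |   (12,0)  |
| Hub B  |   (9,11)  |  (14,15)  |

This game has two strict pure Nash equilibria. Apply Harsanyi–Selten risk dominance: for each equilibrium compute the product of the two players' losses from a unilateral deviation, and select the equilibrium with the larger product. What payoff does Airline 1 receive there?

At both Hub C: Airline 1 loses 11 − 9 = 2 by deviating; Airline 2 loses 5 − 0 = 5. Product = 2·5 = 10.
At both Hub B: Airline 1 loses 14 − 12 = 2 by deviating; Airline 2 loses 15 − 11 = 4. Product = 2·4 = 8.
10 > 8, so both Hub C is risk-dominant. Airline 1's payoff there is 11.

11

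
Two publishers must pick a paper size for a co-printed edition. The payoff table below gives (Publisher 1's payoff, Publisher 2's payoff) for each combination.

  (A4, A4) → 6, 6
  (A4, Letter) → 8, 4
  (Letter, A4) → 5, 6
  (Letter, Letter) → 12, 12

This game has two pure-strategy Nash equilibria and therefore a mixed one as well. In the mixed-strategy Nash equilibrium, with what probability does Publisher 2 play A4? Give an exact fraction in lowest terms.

Publisher 2's mix q on A4 must make Publisher 1 indifferent between A4 and Letter.
Publisher 1's payoff from A4: 6q + 8(1−q). From Letter: 5q + 12(1−q).
Set equal: 1q = 4(1−q) → q = 4/5.

4/5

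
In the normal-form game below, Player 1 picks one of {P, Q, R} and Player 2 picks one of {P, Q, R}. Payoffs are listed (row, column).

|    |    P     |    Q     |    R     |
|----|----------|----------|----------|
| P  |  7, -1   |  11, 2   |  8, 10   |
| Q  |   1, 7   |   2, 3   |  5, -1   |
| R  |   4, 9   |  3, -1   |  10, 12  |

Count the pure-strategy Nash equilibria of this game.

Both R: Player 1 gets 10 (best alternative 8); Player 2 gets 12 (best alternative 9). Neither deviates — NE.
Both P is not a NE: Player 2 would switch to R (10 > -1).
No other cell survives both best-response checks, so there is 1 pure NE.

1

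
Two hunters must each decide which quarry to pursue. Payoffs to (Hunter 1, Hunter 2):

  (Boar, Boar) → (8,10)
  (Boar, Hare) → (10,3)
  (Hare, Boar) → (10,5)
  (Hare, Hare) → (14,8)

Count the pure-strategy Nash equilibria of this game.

Both Hare: Hunter 1 gets 14 (best alternative 10); Hunter 2 gets 8 (best alternative 5). Neither deviates — NE.
Both Boar is not a NE: Hunter 1 would switch to Hare (10 > 8).
No other cell survives both best-response checks, so there is 1 pure NE.

1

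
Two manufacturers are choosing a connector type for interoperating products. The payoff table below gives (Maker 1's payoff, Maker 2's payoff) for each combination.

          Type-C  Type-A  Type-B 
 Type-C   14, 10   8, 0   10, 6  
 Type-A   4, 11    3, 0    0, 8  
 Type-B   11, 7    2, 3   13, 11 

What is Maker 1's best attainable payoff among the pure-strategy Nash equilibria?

Both Type-C is a pure NE (Maker 1: 14 ≥ 11; Maker 2: 10 ≥ 6). Maker 1 gets 14.
Both Type-B is a pure NE (Maker 1: 13 ≥ 10; Maker 2: 11 ≥ 7). Maker 1 gets 13.
Every other cell has a profitable deviation for at least one player. Highest of {14, 13} is 14.

14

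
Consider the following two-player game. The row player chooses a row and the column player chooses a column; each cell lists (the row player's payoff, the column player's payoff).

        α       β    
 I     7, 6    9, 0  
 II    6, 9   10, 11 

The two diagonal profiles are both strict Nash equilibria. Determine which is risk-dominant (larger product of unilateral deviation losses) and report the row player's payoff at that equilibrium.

7

At (I, α): the row player loses 7 − 6 = 1 by deviating; the column player loses 6 − 0 = 6. Product = 1·6 = 6.
At (II, β): the row player loses 10 − 9 = 1 by deviating; the column player loses 11 − 9 = 2. Product = 1·2 = 2.
6 > 2, so (I, α) is risk-dominant. The row player's payoff there is 7.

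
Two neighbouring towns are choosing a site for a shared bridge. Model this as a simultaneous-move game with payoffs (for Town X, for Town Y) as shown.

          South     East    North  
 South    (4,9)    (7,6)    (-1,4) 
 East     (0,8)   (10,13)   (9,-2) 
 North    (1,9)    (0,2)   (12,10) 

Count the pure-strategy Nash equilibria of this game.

Both South: Town X gets 4 (best alternative 1); Town Y gets 9 (best alternative 6). Neither deviates — NE.
Both East: Town X gets 10 (best alternative 7); Town Y gets 13 (best alternative 8). Neither deviates — NE.
Both North: Town X gets 12 (best alternative 9); Town Y gets 10 (best alternative 9). Neither deviates — NE.
(East, South) is not a NE: Town X would switch to South (4 > 0).
No other cell survives both best-response checks, so there are 3 pure NE.

3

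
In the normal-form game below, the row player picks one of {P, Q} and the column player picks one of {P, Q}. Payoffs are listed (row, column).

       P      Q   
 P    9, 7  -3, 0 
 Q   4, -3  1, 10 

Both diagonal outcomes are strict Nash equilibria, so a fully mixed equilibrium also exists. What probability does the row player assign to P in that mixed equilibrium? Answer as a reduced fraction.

13/20

The row player's mix p on P must make the column player indifferent between P and Q.
The column player's payoff from P: 7p + (-3)(1−p). From Q: 0p + 10(1−p).
Set equal: 7p = 13(1−p) → p = 13/20.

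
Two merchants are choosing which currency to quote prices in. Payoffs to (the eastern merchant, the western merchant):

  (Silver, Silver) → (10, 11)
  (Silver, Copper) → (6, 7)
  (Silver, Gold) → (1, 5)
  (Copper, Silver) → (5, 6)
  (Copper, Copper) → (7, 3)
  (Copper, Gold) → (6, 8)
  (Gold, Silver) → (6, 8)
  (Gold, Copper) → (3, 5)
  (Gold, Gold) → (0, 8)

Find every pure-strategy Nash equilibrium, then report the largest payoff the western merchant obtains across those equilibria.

Both Silver is a pure NE (the eastern merchant: 10 ≥ 6; the western merchant: 11 ≥ 7). The western merchant gets 11.
(Copper, Gold) is a pure NE (the eastern merchant: 6 ≥ 1; the western merchant: 8 ≥ 6). The western merchant gets 8.
Every other cell has a profitable deviation for at least one player. Highest of {11, 8} is 11.

11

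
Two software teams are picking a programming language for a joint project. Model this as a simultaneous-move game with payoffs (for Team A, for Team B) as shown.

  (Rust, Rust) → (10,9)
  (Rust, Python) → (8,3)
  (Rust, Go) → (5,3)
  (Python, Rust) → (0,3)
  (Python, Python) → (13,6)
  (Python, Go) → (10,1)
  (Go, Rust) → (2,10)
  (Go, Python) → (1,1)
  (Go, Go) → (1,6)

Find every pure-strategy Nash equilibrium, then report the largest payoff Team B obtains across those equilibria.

Both Rust is a pure NE (Team A: 10 ≥ 2; Team B: 9 ≥ 3). Team B gets 9.
Both Python is a pure NE (Team A: 13 ≥ 8; Team B: 6 ≥ 3). Team B gets 6.
Every other cell has a profitable deviation for at least one player. Highest of {9, 6} is 9.

9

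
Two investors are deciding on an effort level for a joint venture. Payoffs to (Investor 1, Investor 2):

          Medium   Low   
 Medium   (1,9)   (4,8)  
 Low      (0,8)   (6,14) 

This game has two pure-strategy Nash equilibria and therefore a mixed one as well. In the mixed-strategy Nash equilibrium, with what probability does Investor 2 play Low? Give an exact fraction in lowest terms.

Investor 2's mix q on Medium must make Investor 1 indifferent between Medium and Low.
Investor 1's payoff from Medium: 1q + 4(1−q). From Low: 0q + 6(1−q).
Set equal: 1q = 2(1−q) → q = 2/3.
Probability on Low is 1 − 2/3 = 1/3.

1/3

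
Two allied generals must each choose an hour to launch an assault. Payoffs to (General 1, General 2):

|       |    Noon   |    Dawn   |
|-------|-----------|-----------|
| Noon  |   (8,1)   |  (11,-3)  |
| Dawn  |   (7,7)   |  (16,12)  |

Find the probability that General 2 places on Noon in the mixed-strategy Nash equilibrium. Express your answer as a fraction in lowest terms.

5/6

General 2's mix q on Noon must make General 1 indifferent between Noon and Dawn.
General 1's payoff from Noon: 8q + 11(1−q). From Dawn: 7q + 16(1−q).
Set equal: 1q = 5(1−q) → q = 5/6.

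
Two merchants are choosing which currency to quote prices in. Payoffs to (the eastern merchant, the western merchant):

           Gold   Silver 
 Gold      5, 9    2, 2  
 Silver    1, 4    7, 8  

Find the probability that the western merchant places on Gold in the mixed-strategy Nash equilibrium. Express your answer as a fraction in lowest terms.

5/9

The western merchant's mix q on Gold must make the eastern merchant indifferent between Gold and Silver.
The eastern merchant's payoff from Gold: 5q + 2(1−q). From Silver: 1q + 7(1−q).
Set equal: 4q = 5(1−q) → q = 5/9.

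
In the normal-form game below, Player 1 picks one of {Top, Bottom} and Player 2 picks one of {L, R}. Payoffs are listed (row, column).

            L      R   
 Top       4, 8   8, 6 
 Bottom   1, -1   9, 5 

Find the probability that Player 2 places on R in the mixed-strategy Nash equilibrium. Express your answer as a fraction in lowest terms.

3/4

Player 2's mix q on L must make Player 1 indifferent between Top and Bottom.
Player 1's payoff from Top: 4q + 8(1−q). From Bottom: 1q + 9(1−q).
Set equal: 3q = 1(1−q) → q = 1/4.
Probability on R is 1 − 1/4 = 3/4.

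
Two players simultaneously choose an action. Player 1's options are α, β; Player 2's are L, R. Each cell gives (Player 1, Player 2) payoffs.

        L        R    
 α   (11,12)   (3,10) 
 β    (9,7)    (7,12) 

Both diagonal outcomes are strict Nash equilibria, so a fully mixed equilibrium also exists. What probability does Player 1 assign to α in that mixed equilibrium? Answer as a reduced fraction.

Player 1's mix p on α must make Player 2 indifferent between L and R.
Player 2's payoff from L: 12p + 7(1−p). From R: 10p + 12(1−p).
Set equal: 2p = 5(1−p) → p = 5/7.

5/7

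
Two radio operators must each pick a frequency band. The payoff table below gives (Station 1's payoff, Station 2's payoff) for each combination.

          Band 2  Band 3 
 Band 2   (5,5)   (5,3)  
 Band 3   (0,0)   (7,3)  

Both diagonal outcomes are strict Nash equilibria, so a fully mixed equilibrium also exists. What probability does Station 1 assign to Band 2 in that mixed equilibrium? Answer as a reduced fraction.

3/5

Station 1's mix p on Band 2 must make Station 2 indifferent between Band 2 and Band 3.
Station 2's payoff from Band 2: 5p + 0(1−p). From Band 3: 3p + 3(1−p).
Set equal: 2p = 3(1−p) → p = 3/5.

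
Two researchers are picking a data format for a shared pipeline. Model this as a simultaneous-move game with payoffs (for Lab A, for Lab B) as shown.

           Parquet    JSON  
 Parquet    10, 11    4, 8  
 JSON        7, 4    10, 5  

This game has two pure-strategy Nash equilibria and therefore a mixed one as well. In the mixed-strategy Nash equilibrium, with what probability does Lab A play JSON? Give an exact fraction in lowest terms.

3/4

Lab A's mix p on Parquet must make Lab B indifferent between Parquet and JSON.
Lab B's payoff from Parquet: 11p + 4(1−p). From JSON: 8p + 5(1−p).
Set equal: 3p = 1(1−p) → p = 1/4.
Probability on JSON is 1 − 1/4 = 3/4.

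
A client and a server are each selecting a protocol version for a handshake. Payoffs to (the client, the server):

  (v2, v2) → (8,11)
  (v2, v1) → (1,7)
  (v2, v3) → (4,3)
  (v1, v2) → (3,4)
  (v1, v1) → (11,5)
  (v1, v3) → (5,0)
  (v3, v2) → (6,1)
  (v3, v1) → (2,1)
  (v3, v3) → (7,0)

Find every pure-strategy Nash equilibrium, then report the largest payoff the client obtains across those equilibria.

11

Both v2 is a pure NE (the client: 8 ≥ 6; the server: 11 ≥ 7). The client gets 8.
Both v1 is a pure NE (the client: 11 ≥ 2; the server: 5 ≥ 4). The client gets 11.
Every other cell has a profitable deviation for at least one player. Highest of {8, 11} is 11.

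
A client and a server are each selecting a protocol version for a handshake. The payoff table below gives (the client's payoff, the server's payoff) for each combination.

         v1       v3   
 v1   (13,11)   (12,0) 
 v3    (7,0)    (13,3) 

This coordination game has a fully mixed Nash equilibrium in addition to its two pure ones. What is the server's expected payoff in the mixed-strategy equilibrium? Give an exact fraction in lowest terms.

The client mixes with probability p on v1, chosen so the server is indifferent: 11p + 0(1−p) = 0p + 3(1−p) gives p = 3/14.
The server's expected payoff is 11·3/14 + 0·11/14 = 33/14.

33/14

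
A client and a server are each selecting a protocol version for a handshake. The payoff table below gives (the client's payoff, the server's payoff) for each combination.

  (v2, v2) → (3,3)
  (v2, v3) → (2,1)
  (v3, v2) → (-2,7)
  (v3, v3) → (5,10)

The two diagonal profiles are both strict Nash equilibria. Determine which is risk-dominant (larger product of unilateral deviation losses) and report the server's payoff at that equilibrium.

3

At both v2: the client loses 3 − (-2) = 5 by deviating; the server loses 3 − 1 = 2. Product = 5·2 = 10.
At both v3: the client loses 5 − 2 = 3 by deviating; the server loses 10 − 7 = 3. Product = 3·3 = 9.
10 > 9, so both v2 is risk-dominant. The server's payoff there is 3.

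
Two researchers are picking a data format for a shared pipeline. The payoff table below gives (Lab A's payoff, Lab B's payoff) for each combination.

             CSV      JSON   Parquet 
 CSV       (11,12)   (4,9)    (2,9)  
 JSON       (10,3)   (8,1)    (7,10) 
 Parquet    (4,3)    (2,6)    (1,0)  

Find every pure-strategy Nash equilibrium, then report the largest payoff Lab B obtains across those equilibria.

12

Both CSV is a pure NE (Lab A: 11 ≥ 10; Lab B: 12 ≥ 9). Lab B gets 12.
(JSON, Parquet) is a pure NE (Lab A: 7 ≥ 2; Lab B: 10 ≥ 3). Lab B gets 10.
Every other cell has a profitable deviation for at least one player. Highest of {12, 10} is 12.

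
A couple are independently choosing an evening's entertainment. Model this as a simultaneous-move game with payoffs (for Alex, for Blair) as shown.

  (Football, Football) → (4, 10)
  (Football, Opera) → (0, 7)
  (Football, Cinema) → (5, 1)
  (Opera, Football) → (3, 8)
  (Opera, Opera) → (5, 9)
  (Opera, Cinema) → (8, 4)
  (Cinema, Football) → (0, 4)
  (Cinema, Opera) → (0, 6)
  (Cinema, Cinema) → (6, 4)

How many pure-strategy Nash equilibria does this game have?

Both Football: Alex gets 4 (best alternative 3); Blair gets 10 (best alternative 7). Neither deviates — NE.
Both Opera: Alex gets 5 (best alternative 0); Blair gets 9 (best alternative 8). Neither deviates — NE.
Both Cinema is not a NE: Alex would switch to Opera (8 > 6).
No other cell survives both best-response checks, so there are 2 pure NE.

2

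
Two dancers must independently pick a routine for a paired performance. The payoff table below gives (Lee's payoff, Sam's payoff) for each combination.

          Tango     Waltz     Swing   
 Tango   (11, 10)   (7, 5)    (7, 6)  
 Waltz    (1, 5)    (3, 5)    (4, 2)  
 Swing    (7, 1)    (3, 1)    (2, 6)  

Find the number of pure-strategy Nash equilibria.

Both Tango: Lee gets 11 (best alternative 7); Sam gets 10 (best alternative 6). Neither deviates — NE.
Both Swing is not a NE: Lee would switch to Tango (7 > 2).
No other cell survives both best-response checks, so there is 1 pure NE.

1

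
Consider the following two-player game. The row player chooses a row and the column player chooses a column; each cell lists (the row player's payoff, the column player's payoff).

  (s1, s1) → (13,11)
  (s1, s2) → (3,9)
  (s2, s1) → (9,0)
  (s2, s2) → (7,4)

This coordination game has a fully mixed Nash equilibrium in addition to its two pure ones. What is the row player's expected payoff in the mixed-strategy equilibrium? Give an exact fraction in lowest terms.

The column player mixes with probability q on s1, chosen so the row player is indifferent: 13q + 3(1−q) = 9q + 7(1−q) gives q = 1/2.
The row player's expected payoff (from either row, since indifferent) is 13·1/2 + 3·1/2 = 8.

8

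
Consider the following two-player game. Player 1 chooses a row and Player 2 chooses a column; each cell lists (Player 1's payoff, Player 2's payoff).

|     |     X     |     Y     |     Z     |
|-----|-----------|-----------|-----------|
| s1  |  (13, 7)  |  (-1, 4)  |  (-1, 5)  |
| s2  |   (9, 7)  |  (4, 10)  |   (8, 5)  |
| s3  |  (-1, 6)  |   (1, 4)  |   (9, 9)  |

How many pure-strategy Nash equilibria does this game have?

(s1, X): Player 1 gets 13 (best alternative 9); Player 2 gets 7 (best alternative 5). Neither deviates — NE.
(s2, Y): Player 1 gets 4 (best alternative 1); Player 2 gets 10 (best alternative 7). Neither deviates — NE.
(s3, Z): Player 1 gets 9 (best alternative 8); Player 2 gets 9 (best alternative 6). Neither deviates — NE.
(s3, Y) is not a NE: Player 1 would switch to s2 (4 > 1).
No other cell survives both best-response checks, so there are 3 pure NE.

3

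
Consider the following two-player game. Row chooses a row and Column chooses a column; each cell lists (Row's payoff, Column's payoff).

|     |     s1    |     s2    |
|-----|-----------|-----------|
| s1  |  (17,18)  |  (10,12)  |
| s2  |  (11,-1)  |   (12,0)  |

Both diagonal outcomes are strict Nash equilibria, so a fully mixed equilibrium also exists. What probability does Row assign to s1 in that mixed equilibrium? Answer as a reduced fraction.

1/7

Row's mix p on s1 must make Column indifferent between s1 and s2.
Column's payoff from s1: 18p + (-1)(1−p). From s2: 12p + 0(1−p).
Set equal: 6p = 1(1−p) → p = 1/7.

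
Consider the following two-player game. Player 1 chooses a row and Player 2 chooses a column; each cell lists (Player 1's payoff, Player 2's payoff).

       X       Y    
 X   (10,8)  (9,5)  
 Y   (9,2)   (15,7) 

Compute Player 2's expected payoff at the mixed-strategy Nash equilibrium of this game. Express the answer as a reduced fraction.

23/4

Player 1 mixes with probability p on X, chosen so Player 2 is indifferent: 8p + 2(1−p) = 5p + 7(1−p) gives p = 5/8.
Player 2's expected payoff is 8·5/8 + 2·3/8 = 23/4.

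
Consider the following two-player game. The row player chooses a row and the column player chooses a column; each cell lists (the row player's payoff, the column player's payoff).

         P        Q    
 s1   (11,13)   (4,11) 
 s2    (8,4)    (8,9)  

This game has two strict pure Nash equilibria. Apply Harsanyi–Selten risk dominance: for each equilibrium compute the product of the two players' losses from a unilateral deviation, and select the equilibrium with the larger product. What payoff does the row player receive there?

At (s1, P): the row player loses 11 − 8 = 3 by deviating; the column player loses 13 − 11 = 2. Product = 3·2 = 6.
At (s2, Q): the row player loses 8 − 4 = 4 by deviating; the column player loses 9 − 4 = 5. Product = 4·5 = 20.
20 > 6, so (s2, Q) is risk-dominant. The row player's payoff there is 8.

8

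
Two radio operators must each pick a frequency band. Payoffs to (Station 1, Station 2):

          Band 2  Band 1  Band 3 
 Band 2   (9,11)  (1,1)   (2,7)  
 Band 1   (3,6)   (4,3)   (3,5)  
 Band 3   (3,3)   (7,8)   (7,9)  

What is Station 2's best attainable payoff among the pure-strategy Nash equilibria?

11

Both Band 2 is a pure NE (Station 1: 9 ≥ 3; Station 2: 11 ≥ 7). Station 2 gets 11.
Both Band 3 is a pure NE (Station 1: 7 ≥ 3; Station 2: 9 ≥ 8). Station 2 gets 9.
Every other cell has a profitable deviation for at least one player. Highest of {11, 9} is 11.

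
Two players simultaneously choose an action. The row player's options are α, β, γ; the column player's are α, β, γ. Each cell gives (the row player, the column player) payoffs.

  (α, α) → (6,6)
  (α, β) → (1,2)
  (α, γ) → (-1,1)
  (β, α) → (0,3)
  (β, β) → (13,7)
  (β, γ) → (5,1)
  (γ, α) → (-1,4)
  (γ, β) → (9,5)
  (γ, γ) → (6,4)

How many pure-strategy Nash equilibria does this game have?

2

Both α: the row player gets 6 (best alternative 0); the column player gets 6 (best alternative 2). Neither deviates — NE.
Both β: the row player gets 13 (best alternative 9); the column player gets 7 (best alternative 3). Neither deviates — NE.
Both γ is not a NE: the column player would switch to β (5 > 4).
No other cell survives both best-response checks, so there are 2 pure NE.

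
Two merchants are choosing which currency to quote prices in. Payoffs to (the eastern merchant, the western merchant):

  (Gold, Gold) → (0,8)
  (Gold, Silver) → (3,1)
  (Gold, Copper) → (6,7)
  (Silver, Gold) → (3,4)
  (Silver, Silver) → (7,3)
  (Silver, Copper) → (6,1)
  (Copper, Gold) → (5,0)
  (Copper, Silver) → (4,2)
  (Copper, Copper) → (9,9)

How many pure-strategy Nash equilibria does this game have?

Both Copper: the eastern merchant gets 9 (best alternative 6); the western merchant gets 9 (best alternative 2). Neither deviates — NE.
Both Gold is not a NE: the eastern merchant would switch to Copper (5 > 0).
No other cell survives both best-response checks, so there is 1 pure NE.

1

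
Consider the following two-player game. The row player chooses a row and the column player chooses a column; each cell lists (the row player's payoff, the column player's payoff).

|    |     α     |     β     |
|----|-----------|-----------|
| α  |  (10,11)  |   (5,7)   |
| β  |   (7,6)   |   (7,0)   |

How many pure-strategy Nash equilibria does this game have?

1

Both α: the row player gets 10 (best alternative 7); the column player gets 11 (best alternative 7). Neither deviates — NE.
Both β is not a NE: the column player would switch to α (6 > 0).
No other cell survives both best-response checks, so there is 1 pure NE.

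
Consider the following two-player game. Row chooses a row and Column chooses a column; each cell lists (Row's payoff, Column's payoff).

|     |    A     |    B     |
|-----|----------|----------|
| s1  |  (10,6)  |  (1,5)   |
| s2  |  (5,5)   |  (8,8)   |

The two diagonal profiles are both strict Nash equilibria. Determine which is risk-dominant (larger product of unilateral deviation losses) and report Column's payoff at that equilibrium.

8

At (s1, A): Row loses 10 − 5 = 5 by deviating; Column loses 6 − 5 = 1. Product = 5·1 = 5.
At (s2, B): Row loses 8 − 1 = 7 by deviating; Column loses 8 − 5 = 3. Product = 7·3 = 21.
21 > 5, so (s2, B) is risk-dominant. Column's payoff there is 8.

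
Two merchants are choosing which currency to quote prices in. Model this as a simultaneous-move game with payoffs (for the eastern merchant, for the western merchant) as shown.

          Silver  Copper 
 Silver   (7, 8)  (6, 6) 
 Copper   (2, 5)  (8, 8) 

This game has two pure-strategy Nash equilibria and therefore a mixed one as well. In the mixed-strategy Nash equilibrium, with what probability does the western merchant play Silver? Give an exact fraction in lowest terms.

2/7

The western merchant's mix q on Silver must make the eastern merchant indifferent between Silver and Copper.
The eastern merchant's payoff from Silver: 7q + 6(1−q). From Copper: 2q + 8(1−q).
Set equal: 5q = 2(1−q) → q = 2/7.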